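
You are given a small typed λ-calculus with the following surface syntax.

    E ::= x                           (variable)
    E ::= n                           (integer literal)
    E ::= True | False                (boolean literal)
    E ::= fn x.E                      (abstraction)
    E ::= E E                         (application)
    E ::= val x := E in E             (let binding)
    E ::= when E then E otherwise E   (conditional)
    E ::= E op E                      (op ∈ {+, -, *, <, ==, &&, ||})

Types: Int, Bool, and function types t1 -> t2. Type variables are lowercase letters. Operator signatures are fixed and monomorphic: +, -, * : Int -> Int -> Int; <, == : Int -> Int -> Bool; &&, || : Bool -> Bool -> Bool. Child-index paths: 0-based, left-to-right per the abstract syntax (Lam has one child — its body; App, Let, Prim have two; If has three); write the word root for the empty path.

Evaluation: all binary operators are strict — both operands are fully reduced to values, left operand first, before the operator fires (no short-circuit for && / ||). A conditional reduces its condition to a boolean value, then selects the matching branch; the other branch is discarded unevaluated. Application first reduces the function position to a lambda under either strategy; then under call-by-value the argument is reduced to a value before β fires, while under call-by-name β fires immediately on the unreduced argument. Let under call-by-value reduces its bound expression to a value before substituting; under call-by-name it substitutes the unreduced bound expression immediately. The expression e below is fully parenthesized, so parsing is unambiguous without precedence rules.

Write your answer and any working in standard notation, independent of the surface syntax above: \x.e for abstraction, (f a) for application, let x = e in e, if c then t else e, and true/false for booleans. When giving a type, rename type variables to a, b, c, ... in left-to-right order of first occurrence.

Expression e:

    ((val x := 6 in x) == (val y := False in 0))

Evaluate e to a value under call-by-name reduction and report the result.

Answer: false

Working:
step 0: ((let x = 6 in x) == (let y = false in 0))
step 1: [let@0] (6 == (let y = false in 0))
step 2: [let@1] (6 == 0)
step 3: [delta@root] false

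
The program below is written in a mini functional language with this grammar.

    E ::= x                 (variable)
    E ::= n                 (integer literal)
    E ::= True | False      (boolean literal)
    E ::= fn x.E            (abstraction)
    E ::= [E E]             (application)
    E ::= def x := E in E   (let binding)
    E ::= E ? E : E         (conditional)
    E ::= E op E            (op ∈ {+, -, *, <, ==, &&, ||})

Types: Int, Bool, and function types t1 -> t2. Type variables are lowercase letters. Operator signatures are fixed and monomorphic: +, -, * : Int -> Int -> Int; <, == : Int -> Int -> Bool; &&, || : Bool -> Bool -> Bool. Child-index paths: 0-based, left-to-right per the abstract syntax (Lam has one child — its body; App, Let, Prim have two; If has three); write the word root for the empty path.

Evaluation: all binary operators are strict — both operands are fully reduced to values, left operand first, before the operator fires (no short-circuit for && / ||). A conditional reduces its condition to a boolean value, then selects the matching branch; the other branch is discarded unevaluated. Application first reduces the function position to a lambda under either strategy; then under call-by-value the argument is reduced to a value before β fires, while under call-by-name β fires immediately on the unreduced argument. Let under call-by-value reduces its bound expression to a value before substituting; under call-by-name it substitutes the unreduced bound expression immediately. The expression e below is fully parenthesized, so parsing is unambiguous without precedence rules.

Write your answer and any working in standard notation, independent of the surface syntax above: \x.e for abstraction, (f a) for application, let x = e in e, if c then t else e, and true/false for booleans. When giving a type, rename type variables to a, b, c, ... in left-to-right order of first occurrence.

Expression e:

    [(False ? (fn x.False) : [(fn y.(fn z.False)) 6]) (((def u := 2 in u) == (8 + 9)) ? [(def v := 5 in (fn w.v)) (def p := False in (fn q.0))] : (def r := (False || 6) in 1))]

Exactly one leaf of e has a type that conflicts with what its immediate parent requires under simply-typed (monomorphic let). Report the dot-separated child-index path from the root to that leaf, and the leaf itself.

Working:
  unify Bool ~ Bool
\x._ : a -> Bool
\z._ : c -> Bool
\y._ : b -> c -> Bool
  unify b -> c -> Bool ~ Int -> d
  unify b ~ Int
  unify c -> Bool ~ d
_ _ : c -> Bool
  unify a -> Bool ~ c -> Bool
  unify a ~ c
  unify Bool ~ Bool
let u : Int
u : Int
  unify Int ~ Int
  unify Int ~ Int
  unify Int ~ Int
  unify Int ~ Int
  unify Bool ~ Bool
let v : Int
v : Int
\w._ : e -> Int
let p : Bool
\q._ : f -> Int
  unify e -> Int ~ (f -> Int) -> g
  unify e ~ f -> Int
  unify Int ~ g
_ _ : Int
  unify Bool ~ Bool
  unify Int ~ Bool
  FAIL: mismatch Int ~ Bool

Answer: 1.2.0.1 : 6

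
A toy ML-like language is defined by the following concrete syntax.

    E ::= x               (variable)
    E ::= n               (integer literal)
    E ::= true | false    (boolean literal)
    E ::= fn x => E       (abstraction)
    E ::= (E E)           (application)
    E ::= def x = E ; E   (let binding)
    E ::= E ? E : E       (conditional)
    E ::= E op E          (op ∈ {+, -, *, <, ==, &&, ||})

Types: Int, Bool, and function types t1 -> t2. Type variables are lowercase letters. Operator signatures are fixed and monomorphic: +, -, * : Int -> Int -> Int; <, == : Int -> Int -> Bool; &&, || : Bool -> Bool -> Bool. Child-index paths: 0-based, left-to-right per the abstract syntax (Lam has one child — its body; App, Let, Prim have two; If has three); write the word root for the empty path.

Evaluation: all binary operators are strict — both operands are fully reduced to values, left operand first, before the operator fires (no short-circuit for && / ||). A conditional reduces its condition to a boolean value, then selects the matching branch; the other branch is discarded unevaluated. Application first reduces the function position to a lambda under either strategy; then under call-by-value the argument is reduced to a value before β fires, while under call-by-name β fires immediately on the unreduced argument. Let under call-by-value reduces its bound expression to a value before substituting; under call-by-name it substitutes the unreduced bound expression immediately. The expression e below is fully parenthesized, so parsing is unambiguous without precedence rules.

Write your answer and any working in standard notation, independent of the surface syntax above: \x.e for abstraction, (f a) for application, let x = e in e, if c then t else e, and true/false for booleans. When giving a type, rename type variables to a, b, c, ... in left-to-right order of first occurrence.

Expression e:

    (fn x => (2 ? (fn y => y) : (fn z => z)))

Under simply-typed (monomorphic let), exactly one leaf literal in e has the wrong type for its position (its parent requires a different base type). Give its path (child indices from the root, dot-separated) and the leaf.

Answer: 0.0 : 2

Working:
  unify Int ~ Bool
  FAIL: mismatch Int ~ Bool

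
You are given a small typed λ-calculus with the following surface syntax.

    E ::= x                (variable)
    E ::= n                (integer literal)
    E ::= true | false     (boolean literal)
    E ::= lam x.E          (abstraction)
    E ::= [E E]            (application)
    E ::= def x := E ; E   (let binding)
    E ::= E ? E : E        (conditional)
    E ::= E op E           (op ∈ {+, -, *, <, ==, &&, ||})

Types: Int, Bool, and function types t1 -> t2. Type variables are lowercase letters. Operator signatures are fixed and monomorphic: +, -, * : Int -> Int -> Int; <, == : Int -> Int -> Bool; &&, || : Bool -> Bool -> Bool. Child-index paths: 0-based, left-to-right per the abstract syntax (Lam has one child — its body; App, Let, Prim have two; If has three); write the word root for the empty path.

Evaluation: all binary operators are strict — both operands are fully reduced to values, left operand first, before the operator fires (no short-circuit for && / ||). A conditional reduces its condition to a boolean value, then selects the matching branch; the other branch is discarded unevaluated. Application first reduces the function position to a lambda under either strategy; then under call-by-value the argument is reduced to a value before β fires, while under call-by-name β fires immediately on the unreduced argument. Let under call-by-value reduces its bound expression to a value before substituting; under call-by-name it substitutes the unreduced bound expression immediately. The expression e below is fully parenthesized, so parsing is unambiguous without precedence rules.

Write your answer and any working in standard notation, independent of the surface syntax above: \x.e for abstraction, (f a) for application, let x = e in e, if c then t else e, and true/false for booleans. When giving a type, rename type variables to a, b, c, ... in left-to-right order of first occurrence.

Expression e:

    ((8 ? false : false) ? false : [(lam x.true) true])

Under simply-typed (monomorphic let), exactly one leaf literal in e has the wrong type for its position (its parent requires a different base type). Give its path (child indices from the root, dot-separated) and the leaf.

Answer: 0.0 : 8

Trace:
  unify Int ~ Bool
  FAIL: mismatch Int ~ Bool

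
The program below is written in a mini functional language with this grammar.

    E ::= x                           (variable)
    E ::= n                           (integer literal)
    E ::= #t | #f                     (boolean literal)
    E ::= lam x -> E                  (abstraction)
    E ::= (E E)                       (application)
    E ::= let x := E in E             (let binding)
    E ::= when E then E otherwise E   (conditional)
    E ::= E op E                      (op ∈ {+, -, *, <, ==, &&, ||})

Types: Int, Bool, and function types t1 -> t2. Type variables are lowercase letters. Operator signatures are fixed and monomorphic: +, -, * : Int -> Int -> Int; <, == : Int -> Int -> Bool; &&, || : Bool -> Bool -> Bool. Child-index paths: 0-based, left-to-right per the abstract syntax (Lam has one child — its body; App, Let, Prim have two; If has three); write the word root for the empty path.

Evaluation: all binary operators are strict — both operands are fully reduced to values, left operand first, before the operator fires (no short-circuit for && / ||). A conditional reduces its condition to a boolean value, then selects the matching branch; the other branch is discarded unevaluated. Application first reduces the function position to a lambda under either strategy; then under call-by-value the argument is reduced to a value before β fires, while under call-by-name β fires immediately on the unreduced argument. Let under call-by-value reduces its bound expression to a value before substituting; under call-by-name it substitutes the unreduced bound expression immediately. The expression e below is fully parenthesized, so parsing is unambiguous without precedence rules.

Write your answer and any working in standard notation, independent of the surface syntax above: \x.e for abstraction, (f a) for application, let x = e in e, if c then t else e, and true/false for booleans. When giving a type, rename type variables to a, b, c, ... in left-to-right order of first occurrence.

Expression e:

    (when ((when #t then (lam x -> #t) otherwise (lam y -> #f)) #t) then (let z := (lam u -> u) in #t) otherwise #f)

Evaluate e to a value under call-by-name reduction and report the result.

Working:
step 0: (if ((if true then (\x.true) else (\y.false)) true) then (let z = (\u.u) in true) else false)
step 1: [if@0.0] (if ((\x.true) true) then (let z = (\u.u) in true) else false)
step 2: [beta@0] (if true then (let z = (\u.u) in true) else false)
step 3: [if@root] (let z = (\u.u) in true)
step 4: [let@root] true

Answer: true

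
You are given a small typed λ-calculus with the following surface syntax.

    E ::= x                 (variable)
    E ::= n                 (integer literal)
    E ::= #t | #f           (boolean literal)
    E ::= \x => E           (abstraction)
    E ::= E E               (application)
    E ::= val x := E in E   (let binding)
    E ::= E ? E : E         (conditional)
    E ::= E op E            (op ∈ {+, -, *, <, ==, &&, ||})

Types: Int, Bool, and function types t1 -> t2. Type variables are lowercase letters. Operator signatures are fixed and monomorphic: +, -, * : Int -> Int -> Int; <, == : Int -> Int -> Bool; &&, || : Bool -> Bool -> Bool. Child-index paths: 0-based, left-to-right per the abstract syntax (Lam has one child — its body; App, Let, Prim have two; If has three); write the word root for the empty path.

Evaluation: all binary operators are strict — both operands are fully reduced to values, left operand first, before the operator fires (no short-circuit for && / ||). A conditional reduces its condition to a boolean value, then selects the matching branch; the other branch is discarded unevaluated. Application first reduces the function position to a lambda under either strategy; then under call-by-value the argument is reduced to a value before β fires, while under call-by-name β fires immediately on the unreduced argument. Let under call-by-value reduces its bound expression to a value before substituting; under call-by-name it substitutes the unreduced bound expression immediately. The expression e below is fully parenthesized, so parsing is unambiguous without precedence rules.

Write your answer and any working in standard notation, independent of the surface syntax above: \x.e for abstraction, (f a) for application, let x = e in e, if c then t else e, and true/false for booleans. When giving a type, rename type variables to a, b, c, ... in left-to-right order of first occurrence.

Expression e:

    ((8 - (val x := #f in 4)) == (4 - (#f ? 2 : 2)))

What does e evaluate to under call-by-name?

Trace:
step 0: ((8 - (let x = false in 4)) == (4 - (if false then 2 else 2)))
step 1: [let@0.1] ((8 - 4) == (4 - (if false then 2 else 2)))
step 2: [delta@0] (4 == (4 - (if false then 2 else 2)))
step 3: [if@1.1] (4 == (4 - 2))
step 4: [delta@1] (4 == 2)
step 5: [delta@root] false

Answer: false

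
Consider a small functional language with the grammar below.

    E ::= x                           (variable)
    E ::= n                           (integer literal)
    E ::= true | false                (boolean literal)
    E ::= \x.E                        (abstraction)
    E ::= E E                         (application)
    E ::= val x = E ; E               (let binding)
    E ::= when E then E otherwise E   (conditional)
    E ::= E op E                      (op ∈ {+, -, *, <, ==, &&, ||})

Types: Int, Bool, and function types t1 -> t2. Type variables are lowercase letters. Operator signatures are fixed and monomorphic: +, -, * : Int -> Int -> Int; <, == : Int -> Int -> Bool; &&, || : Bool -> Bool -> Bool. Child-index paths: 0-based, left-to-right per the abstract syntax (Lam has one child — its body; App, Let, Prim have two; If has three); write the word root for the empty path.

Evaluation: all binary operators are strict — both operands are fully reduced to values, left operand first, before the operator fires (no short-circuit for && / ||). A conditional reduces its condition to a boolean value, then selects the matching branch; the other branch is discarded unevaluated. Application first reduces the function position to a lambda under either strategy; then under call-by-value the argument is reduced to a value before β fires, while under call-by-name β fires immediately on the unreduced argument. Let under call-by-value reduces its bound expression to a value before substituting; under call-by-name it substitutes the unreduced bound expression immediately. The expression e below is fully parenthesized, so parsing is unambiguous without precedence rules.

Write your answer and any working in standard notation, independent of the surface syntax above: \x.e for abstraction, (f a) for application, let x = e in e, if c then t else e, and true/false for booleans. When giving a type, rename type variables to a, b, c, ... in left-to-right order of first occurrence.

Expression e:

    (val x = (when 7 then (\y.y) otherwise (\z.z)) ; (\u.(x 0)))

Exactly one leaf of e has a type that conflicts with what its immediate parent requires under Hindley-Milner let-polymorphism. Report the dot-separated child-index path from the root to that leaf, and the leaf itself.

Derivation:
  unify Int ~ Bool
  FAIL: mismatch Int ~ Bool

Answer: 0.0 : 7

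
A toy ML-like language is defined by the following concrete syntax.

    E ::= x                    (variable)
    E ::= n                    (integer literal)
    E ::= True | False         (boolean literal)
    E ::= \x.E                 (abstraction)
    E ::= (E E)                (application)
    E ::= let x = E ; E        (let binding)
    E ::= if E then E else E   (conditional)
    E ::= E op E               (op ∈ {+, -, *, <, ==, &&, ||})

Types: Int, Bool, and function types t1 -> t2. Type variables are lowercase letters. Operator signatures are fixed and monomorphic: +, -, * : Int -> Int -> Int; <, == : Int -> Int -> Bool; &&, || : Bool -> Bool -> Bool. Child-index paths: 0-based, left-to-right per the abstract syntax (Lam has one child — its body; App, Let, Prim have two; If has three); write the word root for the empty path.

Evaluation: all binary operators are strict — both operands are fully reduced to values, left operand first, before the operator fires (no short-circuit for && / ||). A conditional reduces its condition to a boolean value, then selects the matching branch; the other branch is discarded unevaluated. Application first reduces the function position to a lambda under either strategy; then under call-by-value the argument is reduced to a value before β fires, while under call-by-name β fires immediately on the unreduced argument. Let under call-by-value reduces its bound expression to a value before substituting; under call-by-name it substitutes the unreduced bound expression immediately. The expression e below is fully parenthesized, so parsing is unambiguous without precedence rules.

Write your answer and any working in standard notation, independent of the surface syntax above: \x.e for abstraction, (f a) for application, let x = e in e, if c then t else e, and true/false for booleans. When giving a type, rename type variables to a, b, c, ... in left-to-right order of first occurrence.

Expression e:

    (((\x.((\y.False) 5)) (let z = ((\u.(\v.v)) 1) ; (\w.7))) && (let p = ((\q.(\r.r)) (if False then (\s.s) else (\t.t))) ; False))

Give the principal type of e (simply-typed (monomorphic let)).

Answer: Bool

Trace:
\y._ : b -> Bool
  unify b -> Bool ~ Int -> c
  unify b ~ Int
  unify Bool ~ c
_ _ : Bool
\x._ : a -> Bool
v : e
\v._ : e -> e
\u._ : d -> e -> e
  unify d -> e -> e ~ Int -> f
  unify d ~ Int
  unify e -> e ~ f
_ _ : e -> e
let z : e -> e
\w._ : g -> Int
  unify a -> Bool ~ (g -> Int) -> h
  unify a ~ g -> Int
  unify Bool ~ h
_ _ : Bool
  unify Bool ~ Bool
r : j
\r._ : j -> j
\q._ : i -> j -> j
  unify Bool ~ Bool
s : k
\s._ : k -> k
t : l
\t._ : l -> l
  unify k -> k ~ l -> l
  unify k ~ l
  unify l ~ l
  unify i -> j -> j ~ (l -> l) -> m
  unify i ~ l -> l
  unify j -> j ~ m
_ _ : j -> j
let p : j -> j
  unify Bool ~ Bool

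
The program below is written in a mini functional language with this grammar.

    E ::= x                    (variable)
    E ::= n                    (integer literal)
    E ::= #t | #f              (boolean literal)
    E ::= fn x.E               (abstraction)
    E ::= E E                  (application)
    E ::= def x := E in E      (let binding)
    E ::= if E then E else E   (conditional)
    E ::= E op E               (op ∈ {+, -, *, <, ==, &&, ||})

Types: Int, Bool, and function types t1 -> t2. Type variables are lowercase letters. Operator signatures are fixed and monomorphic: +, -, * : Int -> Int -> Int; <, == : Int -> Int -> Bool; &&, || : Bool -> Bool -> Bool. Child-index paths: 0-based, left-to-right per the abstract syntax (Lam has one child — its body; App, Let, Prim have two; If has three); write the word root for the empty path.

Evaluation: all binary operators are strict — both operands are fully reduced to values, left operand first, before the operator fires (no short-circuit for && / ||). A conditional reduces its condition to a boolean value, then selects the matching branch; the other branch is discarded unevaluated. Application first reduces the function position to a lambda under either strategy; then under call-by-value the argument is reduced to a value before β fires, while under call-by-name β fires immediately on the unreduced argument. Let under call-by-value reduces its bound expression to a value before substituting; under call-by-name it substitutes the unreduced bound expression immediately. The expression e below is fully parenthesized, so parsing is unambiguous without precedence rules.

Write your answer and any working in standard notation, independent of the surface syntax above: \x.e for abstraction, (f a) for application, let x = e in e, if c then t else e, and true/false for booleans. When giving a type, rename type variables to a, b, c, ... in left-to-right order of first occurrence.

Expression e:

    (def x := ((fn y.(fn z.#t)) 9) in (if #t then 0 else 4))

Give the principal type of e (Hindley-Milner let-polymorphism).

Trace:
\z._ : b -> Bool
\y._ : a -> b -> Bool
  unify a -> b -> Bool ~ Int -> c
  unify a ~ Int
  unify b -> Bool ~ c
_ _ : b -> Bool
let x : forall. b -> Bool
  unify Bool ~ Bool
  unify Int ~ Int

Answer: Int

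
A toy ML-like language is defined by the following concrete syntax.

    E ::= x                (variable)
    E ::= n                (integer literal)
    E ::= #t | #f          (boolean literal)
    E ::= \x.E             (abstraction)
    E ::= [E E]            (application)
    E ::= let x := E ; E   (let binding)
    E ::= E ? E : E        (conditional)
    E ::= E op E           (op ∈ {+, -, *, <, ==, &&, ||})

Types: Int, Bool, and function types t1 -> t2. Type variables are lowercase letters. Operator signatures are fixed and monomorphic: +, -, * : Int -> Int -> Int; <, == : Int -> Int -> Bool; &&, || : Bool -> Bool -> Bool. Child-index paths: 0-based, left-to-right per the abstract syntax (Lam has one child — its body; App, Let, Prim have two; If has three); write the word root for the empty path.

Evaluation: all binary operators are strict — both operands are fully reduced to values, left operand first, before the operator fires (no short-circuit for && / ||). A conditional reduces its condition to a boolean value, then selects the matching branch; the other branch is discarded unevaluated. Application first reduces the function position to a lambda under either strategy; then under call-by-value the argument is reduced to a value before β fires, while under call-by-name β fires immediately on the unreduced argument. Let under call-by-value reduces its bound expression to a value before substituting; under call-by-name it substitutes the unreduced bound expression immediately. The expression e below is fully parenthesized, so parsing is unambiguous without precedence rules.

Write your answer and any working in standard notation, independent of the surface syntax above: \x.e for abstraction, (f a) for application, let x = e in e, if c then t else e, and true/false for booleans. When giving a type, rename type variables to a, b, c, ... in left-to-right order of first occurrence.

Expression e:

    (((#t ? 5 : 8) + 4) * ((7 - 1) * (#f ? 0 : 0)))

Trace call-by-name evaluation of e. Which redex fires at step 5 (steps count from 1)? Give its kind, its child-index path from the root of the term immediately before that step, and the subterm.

Answer: delta at 1 : (6 * 0)

Derivation:
step 0: (((if true then 5 else 8) + 4) * ((7 - 1) * (if false then 0 else 0)))
step 1: [if@0.0] ((5 + 4) * ((7 - 1) * (if false then 0 else 0)))
step 2: [delta@0] (9 * ((7 - 1) * (if false then 0 else 0)))
step 3: [delta@1.0] (9 * (6 * (if false then 0 else 0)))
step 4: [if@1.1] (9 * (6 * 0))
step 5: [delta@1] (9 * 0)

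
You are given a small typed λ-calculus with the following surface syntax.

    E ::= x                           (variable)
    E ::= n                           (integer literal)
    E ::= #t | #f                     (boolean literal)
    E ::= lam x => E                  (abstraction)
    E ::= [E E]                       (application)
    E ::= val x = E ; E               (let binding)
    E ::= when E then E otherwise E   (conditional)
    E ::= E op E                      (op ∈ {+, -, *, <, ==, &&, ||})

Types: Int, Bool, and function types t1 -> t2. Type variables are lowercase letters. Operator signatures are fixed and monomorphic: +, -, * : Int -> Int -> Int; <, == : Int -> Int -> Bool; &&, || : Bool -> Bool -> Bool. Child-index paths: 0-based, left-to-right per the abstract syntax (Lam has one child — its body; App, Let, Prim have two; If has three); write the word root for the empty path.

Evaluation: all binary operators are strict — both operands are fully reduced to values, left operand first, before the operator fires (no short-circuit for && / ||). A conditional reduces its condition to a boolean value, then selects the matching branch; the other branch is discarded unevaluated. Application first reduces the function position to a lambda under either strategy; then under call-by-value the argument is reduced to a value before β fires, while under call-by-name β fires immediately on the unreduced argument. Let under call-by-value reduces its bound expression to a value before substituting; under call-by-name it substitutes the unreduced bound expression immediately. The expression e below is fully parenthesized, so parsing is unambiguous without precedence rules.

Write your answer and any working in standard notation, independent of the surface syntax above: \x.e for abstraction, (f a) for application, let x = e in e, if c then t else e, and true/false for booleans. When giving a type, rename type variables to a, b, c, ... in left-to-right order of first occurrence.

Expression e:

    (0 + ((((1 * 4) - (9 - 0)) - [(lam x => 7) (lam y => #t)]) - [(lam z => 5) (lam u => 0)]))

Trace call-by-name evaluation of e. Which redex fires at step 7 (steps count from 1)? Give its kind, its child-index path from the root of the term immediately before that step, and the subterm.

Answer: delta at 1 : (-12 - 5)

Working:
step 0: (0 + ((((1 * 4) - (9 - 0)) - ((\x.7) (\y.true))) - ((\z.5) (\u.0))))
step 1: [delta@1.0.0.0] (0 + (((4 - (9 - 0)) - ((\x.7) (\y.true))) - ((\z.5) (\u.0))))
step 2: [delta@1.0.0.1] (0 + (((4 - 9) - ((\x.7) (\y.true))) - ((\z.5) (\u.0))))
step 3: [delta@1.0.0] (0 + ((-5 - ((\x.7) (\y.true))) - ((\z.5) (\u.0))))
step 4: [beta@1.0.1] (0 + ((-5 - 7) - ((\z.5) (\u.0))))
step 5: [delta@1.0] (0 + (-12 - ((\z.5) (\u.0))))
step 6: [beta@1.1] (0 + (-12 - 5))
step 7: [delta@1] (0 + -17)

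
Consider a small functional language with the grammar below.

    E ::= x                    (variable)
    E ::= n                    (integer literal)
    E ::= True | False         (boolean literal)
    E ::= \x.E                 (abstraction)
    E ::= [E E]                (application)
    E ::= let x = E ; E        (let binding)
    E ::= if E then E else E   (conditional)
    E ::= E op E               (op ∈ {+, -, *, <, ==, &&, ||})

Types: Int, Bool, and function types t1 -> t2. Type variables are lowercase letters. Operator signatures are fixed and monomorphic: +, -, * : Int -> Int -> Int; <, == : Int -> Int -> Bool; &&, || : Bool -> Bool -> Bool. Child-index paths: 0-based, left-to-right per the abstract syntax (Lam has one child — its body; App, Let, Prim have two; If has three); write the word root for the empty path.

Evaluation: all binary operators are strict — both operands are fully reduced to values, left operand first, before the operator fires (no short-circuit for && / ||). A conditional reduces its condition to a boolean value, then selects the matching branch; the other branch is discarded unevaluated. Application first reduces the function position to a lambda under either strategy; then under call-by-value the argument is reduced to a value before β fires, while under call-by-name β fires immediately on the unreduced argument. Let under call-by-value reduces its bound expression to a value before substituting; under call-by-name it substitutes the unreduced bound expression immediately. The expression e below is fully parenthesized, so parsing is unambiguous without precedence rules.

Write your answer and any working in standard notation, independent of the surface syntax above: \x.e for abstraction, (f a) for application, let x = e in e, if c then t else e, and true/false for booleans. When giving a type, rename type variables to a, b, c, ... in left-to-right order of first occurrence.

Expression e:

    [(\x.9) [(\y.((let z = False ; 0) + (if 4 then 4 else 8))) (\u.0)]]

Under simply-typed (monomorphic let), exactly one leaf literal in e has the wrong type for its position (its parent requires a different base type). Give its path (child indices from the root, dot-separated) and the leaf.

Working:
\x._ : a -> Int
let z : Bool
  unify Int ~ Int
  unify Int ~ Bool
  FAIL: mismatch Int ~ Bool

Answer: 1.0.0.1.0 : 4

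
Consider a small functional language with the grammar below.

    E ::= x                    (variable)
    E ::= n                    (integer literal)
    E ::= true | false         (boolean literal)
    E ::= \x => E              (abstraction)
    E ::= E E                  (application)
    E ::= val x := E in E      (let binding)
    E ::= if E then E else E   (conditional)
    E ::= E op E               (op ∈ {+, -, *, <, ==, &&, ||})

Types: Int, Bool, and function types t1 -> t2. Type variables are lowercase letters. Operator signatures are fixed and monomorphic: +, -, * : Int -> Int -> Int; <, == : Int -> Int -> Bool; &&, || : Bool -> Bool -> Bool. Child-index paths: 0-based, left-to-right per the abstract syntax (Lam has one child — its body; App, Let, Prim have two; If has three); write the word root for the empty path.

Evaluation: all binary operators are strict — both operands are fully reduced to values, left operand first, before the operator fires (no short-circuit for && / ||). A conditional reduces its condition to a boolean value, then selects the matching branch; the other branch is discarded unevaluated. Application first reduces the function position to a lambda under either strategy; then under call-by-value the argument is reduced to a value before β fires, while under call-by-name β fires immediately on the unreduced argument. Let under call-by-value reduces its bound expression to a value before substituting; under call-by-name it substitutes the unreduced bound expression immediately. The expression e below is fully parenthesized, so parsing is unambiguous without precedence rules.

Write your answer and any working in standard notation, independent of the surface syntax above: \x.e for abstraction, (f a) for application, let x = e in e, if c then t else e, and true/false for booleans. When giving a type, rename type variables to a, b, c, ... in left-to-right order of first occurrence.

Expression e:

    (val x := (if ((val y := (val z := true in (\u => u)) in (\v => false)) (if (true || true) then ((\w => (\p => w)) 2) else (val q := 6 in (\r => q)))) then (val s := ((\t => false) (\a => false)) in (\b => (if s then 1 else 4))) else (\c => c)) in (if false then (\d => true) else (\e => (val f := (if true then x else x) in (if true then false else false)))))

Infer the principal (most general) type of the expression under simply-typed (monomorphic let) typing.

Derivation:
let z : Bool
u : a
\u._ : a -> a
let y : a -> a
\v._ : b -> Bool
  unify Bool ~ Bool
  unify Bool ~ Bool
  unify Bool ~ Bool
w : c
\p._ : d -> c
\w._ : c -> d -> c
  unify c -> d -> c ~ Int -> e
  unify c ~ Int
  unify d -> Int ~ e
_ _ : d -> Int
let q : Int
q : Int
\r._ : f -> Int
  unify d -> Int ~ f -> Int
  unify d ~ f
  unify Int ~ Int
  unify b -> Bool ~ (f -> Int) -> g
  unify b ~ f -> Int
  unify Bool ~ g
_ _ : Bool
  unify Bool ~ Bool
\t._ : h -> Bool
\a._ : i -> Bool
  unify h -> Bool ~ (i -> Bool) -> j
  unify h ~ i -> Bool
  unify Bool ~ j
_ _ : Bool
let s : Bool
s : Bool
  unify Bool ~ Bool
  unify Int ~ Int
\b._ : k -> Int
c : l
\c._ : l -> l
  unify k -> Int ~ l -> l
  unify k ~ l
  unify Int ~ l
let x : Int -> Int
  unify Bool ~ Bool
\d._ : m -> Bool
  unify Bool ~ Bool
x : Int -> Int
x : Int -> Int
  unify Int -> Int ~ Int -> Int
  unify Int ~ Int
  unify Int ~ Int
let f : Int -> Int
  unify Bool ~ Bool
  unify Bool ~ Bool
\e._ : n -> Bool
  unify m -> Bool ~ n -> Bool
  unify m ~ n
  unify Bool ~ Bool

Answer: a -> Bool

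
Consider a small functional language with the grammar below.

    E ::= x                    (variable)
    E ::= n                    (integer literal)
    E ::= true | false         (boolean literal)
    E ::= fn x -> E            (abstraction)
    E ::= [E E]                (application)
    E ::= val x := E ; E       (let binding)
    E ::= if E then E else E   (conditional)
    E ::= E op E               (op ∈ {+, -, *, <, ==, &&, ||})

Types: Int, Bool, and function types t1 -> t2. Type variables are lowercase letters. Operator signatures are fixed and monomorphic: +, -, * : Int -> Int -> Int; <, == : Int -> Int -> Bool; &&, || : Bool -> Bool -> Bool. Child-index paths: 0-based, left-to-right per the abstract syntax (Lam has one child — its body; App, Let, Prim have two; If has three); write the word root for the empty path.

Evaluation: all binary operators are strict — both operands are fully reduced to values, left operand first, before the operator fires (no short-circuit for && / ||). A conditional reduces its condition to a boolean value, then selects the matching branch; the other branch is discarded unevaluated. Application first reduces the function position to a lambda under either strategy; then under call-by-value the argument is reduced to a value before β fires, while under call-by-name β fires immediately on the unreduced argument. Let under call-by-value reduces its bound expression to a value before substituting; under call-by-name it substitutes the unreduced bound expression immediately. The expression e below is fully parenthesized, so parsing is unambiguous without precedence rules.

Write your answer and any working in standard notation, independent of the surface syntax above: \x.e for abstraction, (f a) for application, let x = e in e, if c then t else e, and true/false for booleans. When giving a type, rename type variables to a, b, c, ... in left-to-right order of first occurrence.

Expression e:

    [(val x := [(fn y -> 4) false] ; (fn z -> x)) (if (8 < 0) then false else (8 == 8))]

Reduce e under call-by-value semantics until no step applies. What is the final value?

Derivation:
step 0: ((let x = ((\y.4) false) in (\z.x)) (if (8 < 0) then false else (8 == 8)))
step 1: [beta@0.0] ((let x = 4 in (\z.x)) (if (8 < 0) then false else (8 == 8)))
step 2: [let@0] ((\z.4) (if (8 < 0) then false else (8 == 8)))
step 3: [delta@1.0] ((\z.4) (if false then false else (8 == 8)))
step 4: [if@1] ((\z.4) (8 == 8))
step 5: [delta@1] ((\z.4) true)
step 6: [beta@root] 4

Answer: 4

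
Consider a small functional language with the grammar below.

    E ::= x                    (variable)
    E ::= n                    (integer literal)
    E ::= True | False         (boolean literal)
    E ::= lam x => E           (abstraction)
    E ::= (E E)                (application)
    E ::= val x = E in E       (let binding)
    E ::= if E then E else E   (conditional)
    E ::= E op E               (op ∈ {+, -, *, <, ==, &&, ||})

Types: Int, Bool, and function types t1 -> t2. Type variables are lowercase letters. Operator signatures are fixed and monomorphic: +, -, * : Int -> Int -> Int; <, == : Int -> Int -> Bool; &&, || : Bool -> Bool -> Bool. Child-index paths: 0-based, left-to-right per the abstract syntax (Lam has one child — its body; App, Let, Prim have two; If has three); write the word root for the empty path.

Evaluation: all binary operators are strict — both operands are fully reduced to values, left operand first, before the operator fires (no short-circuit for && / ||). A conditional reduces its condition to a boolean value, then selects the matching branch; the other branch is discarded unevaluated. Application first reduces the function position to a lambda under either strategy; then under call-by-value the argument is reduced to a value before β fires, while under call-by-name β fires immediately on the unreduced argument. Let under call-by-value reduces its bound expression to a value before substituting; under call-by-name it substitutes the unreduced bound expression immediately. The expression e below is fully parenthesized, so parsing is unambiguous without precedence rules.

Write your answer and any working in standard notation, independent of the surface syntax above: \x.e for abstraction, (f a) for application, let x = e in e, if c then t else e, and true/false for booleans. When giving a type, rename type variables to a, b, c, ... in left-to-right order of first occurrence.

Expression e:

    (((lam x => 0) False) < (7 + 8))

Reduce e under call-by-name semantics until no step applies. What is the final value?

Answer: true

Derivation:
step 0: (((\x.0) false) < (7 + 8))
step 1: [beta@0] (0 < (7 + 8))
step 2: [delta@1] (0 < 15)
step 3: [delta@root] true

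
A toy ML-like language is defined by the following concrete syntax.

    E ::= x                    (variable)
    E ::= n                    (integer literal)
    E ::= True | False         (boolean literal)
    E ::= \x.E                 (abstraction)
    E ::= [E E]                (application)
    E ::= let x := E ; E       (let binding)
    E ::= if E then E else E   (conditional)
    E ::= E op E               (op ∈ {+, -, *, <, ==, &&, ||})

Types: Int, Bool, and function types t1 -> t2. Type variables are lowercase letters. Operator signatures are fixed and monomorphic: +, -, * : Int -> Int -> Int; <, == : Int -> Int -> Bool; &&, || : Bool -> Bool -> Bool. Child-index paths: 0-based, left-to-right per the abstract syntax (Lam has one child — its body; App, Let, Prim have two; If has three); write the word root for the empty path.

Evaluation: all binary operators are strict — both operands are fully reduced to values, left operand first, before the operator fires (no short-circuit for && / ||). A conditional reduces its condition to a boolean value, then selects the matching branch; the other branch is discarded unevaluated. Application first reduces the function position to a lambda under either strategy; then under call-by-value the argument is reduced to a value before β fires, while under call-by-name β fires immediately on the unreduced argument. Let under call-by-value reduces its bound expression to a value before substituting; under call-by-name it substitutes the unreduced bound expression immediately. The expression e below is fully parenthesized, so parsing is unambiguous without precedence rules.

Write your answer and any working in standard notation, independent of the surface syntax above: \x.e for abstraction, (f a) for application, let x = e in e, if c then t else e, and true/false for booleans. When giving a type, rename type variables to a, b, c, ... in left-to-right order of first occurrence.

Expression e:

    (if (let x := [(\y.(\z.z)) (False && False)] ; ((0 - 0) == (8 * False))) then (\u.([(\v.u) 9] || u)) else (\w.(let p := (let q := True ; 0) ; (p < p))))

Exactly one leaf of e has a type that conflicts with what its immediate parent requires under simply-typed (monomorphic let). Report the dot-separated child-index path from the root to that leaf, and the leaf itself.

Answer: 0.1.1.1 : false

Trace:
z : b
\z._ : b -> b
\y._ : a -> b -> b
  unify Bool ~ Bool
  unify Bool ~ Bool
  unify a -> b -> b ~ Bool -> c
  unify a ~ Bool
  unify b -> b ~ c
_ _ : b -> b
let x : b -> b
  unify Int ~ Int
  unify Int ~ Int
  unify Int ~ Int
  unify Int ~ Int
  unify Bool ~ Int
  FAIL: mismatch Bool ~ Int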